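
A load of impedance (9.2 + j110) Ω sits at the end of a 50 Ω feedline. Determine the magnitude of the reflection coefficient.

Γ = (Z_L − Z_0)/(Z_L + Z_0) = (-40.8 + j110)/(59.2 + j110)
|Γ| = 117/125

|Γ| ≈ 0.939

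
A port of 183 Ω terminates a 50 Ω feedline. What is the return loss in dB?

RL ≈ 4.87 dB

Γ = (183 − 50)/(183 + 50) = 0.571
RL = −20·log₁₀|Γ| = −20·log₁₀(0.571)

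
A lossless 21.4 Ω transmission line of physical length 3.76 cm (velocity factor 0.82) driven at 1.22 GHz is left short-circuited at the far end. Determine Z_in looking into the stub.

λ = v/f = 0.82·c / 1.22 GHz = 0.202 m
βl = 2π·l/λ = 2π × 0.186 = 67.1°
tan(βl) = 2.37
For a short-circuited stub, Z_in = jZ_0·tan(βl)

Z_in ≈ +j50.7 Ω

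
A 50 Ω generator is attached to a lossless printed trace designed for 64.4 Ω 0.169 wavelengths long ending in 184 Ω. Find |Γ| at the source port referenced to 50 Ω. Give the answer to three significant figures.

βl = 2π × 0.169 = 60.8°
tan(βl) = 1.79
Z_in = Z_0·(Z_L + jZ_0·tanβl)/(Z_0 + jZ_L·tanβl) = 28.5 − j30.4 Ω
Γ_s = (Z_in − Z_s)/(Z_in + Z_s) = (-21.5 − j30.4)/(78.5 − j30.4), |Γ_s| = 0.442

|Γ| ≈ 0.442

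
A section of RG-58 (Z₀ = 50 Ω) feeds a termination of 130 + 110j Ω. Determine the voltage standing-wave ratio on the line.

VSWR ≈ 4.63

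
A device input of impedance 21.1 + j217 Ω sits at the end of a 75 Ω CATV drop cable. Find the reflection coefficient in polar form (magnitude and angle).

Γ = (Z_L − Z_0)/(Z_L + Z_0) = (-53.9 + j217)/(96.1 + j217)
|Γ| = 224/237 = 0.942

Γ ≈ 0.942 ∠ 37.8°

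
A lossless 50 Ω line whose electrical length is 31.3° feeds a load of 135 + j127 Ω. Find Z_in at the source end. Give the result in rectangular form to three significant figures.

Z_in ≈ 61.8 − j103 Ω

tan(βl) = tan(31.3°) = 0.608
Z_in = Z_0·(Z_L + jZ_0·tanβl)/(Z_0 + jZ_L·tanβl)
     = 50·(135 + j157)/(-27.2 + j82.1)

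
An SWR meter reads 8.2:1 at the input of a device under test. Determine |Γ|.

|Γ| ≈ 0.783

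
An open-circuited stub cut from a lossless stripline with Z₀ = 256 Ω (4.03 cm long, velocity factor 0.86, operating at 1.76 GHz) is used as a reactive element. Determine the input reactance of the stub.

λ = v/f = 0.86·c / 1.76 GHz = 0.147 m
βl = 2π·l/λ = 2π × 0.275 = 99°
tan(βl) = -6.34
For an open-circuited stub, Z_in = −jZ_0·cot(βl) = −jZ_0/tan(βl)

X_in ≈ 40.4 Ω (inductive)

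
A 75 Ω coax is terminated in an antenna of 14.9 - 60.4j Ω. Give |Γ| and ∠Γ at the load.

Γ ≈ 0.787 ∠ -101°

Γ = (Z_L − Z_0)/(Z_L + Z_0) = (-60.1 − j60.4)/(89.9 − j60.4)
|Γ| = 85.2/108 = 0.787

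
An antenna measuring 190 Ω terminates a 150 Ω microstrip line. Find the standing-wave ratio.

Γ = (190 − 150)/(190 + 150) = 0.118
VSWR = (1 + 0.118)/(1 − 0.118)

VSWR ≈ 1.27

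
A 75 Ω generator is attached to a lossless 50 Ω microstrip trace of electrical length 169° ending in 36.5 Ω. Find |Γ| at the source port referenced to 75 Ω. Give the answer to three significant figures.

tan(βl) = -0.194
Z_in = Z_0·(Z_L + jZ_0·tanβl)/(Z_0 + jZ_L·tanβl) = 37.1 − j4.45 Ω
Γ_s = (Z_in − Z_s)/(Z_in + Z_s) = (-37.9 − j4.45)/(112 − j4.45), |Γ_s| = 0.34

|Γ| ≈ 0.34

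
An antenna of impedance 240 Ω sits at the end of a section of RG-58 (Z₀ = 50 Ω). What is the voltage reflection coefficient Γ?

Γ = (Z_L − Z_0)/(Z_L + Z_0) = (240 − 50)/(240 + 50) = 190/290

Γ = 0.655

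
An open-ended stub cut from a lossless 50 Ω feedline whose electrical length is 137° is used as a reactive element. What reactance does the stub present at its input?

tan(βl) = -0.933
For an open-ended stub, Z_in = −jZ_0·cot(βl) = −jZ_0/tan(βl)

X_in ≈ 53.6 Ω (inductive)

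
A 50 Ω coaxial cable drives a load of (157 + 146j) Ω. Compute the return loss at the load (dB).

RL ≈ 2.92 dB

Γ = (107 + j146)/(207 + j146), |Γ| = 0.715
RL = −20·log₁₀|Γ| = −20·log₁₀(0.715)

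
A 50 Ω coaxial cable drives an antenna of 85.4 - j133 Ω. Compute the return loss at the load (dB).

Γ = (35.4 − j133)/(135.4 − j133), |Γ| = 0.725
RL = −20·log₁₀|Γ| = −20·log₁₀(0.725)

RL ≈ 2.79 dB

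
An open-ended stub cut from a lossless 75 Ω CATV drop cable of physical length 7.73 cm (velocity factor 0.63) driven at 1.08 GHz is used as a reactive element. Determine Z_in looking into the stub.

λ = v/f = 0.63·c / 1.08 GHz = 0.175 m
βl = 2π·l/λ = 2π × 0.442 = 159°
tan(βl) = -0.384
For an open-ended stub, Z_in = −jZ_0·cot(βl) = −jZ_0/tan(βl)

Z_in ≈ +j196 Ω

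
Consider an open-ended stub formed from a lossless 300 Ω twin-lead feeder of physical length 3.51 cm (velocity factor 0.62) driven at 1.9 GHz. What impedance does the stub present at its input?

λ = v/f = 0.62·c / 1.9 GHz = 0.0979 m
βl = 2π·l/λ = 2π × 0.359 = 129°
tan(βl) = -1.23
For an open-ended stub, Z_in = −jZ_0·cot(βl) = −jZ_0/tan(βl)

Z_in ≈ +j244 Ω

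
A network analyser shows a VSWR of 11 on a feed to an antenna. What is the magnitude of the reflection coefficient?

|Γ| ≈ 0.833

|Γ| = (S − 1)/(S + 1) = (11 − 1)/(11 + 1) = 10/12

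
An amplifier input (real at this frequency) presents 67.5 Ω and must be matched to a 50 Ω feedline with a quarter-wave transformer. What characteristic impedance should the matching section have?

Z_qwt ≈ 58.1 Ω

Z_qwt = √(Z_0·R_L) = √(50 × 67.5) = √3375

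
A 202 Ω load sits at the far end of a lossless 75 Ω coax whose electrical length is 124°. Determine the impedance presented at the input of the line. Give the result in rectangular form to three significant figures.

tan(βl) = tan(124°) = -1.48
Z_in = Z_0·(Z_L + jZ_0·tanβl)/(Z_0 + jZ_L·tanβl)
     = 75·(202 − j111)/(75 − j299)

Z_in ≈ 38.1 + j41 Ω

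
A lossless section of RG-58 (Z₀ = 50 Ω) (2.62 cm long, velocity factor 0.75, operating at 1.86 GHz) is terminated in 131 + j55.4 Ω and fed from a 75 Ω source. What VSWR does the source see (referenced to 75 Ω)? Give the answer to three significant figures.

VSWR ≈ 4.42

λ = v/f = 0.75·c / 1.86 GHz = 0.121 m
βl = 2π·l/λ = 2π × 0.217 = 78°
tan(βl) = 4.69
Z_in = Z_0·(Z_L + jZ_0·tanβl)/(Z_0 + jZ_L·tanβl) = 17.9 − j16.8 Ω
Γ_s = (Z_in − Z_s)/(Z_in + Z_s) = (-57.1 − j16.8)/(92.9 − j16.8), |Γ_s| = 0.631
VSWR = (1 + |Γ_s|)/(1 − |Γ_s|)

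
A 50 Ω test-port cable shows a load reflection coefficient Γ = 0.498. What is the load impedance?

Z_L ≈ 149 Ω

Z_L = Z_0·(1 + Γ)/(1 − Γ) = 50·(1.5)/(0.502)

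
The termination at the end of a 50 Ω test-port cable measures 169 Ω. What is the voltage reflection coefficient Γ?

Γ = 0.543

Γ = (Z_L − Z_0)/(Z_L + Z_0) = (169 − 50)/(169 + 50) = 119/219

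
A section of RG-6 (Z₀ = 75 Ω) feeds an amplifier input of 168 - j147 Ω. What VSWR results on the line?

VSWR ≈ 4.16

Γ = (Z_L − Z_0)/(Z_L + Z_0) = (93 − j147)/(243 − j147)
|Γ| = 174/284 = 0.612
VSWR = (1 + |Γ|)/(1 − |Γ|) = 1.61/0.388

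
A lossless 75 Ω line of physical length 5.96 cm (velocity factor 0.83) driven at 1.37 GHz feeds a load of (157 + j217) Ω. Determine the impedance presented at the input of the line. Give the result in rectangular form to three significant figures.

Z_in ≈ 12.5 + j19.5 Ω

λ = v/f = 0.83·c / 1.37 GHz = 0.182 m
βl = 2π·l/λ = 2π × 0.328 = 118°
tan(βl) = tan(118°) = -1.88
Z_in = Z_0·(Z_L + jZ_0·tanβl)/(Z_0 + jZ_L·tanβl)
     = 75·(157 + j76.2)/(482 − j295)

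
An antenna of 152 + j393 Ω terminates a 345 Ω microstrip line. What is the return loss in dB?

Γ = (-193 + j393)/(497 + j393), |Γ| = 0.691
RL = −20·log₁₀|Γ| = −20·log₁₀(0.691)

RL ≈ 3.21 dB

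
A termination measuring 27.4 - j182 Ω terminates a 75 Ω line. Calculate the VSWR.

Γ = (Z_L − Z_0)/(Z_L + Z_0) = (-47.6 − j182)/(102.4 − j182)
|Γ| = 188/209 = 0.901
VSWR = (1 + |Γ|)/(1 − |Γ|) = 1.9/0.0992

VSWR ≈ 19.2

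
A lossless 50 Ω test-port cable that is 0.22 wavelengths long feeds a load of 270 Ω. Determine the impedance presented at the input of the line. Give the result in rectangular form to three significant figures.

Z_in ≈ 9.58 − j9.2 Ω

βl = 2π × 0.22 = 79.2°
tan(βl) = tan(79.2°) = 5.24
Z_in = Z_0·(Z_L + jZ_0·tanβl)/(Z_0 + jZ_L·tanβl)
     = 50·(270 + j262)/(50 + j1420)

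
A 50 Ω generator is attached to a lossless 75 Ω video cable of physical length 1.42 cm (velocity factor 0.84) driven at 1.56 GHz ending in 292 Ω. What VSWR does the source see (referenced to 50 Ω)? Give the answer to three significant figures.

VSWR ≈ 4.98

λ = v/f = 0.84·c / 1.56 GHz = 0.162 m
βl = 2π·l/λ = 2π × 0.0879 = 31.6°
tan(βl) = 0.616
Z_in = Z_0·(Z_L + jZ_0·tanβl)/(Z_0 + jZ_L·tanβl) = 59.6 − j96.8 Ω
Γ_s = (Z_in − Z_s)/(Z_in + Z_s) = (9.62 − j96.8)/(110 − j96.8), |Γ_s| = 0.665
VSWR = (1 + |Γ_s|)/(1 − |Γ_s|)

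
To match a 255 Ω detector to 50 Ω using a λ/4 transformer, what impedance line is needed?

Z_qwt ≈ 113 Ω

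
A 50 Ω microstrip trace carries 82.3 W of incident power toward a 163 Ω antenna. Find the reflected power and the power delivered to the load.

Γ = (163 − 50)/(163 + 50) = 0.531
|Γ|² = 0.281
P_refl = |Γ|²·P_inc = 23.2 W, P_del = (1 − |Γ|²)·P_inc = 59.1 W

P_reflected ≈ 23.2 W; P_delivered ≈ 59.1 W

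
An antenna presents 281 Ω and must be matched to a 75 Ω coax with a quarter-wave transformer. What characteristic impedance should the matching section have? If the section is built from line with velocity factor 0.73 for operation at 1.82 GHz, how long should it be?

Z_qwt = √(Z_0·R_L) = √(75 × 281) = √21080
λ = 0.73·c/f = 0.12 m, so l = λ/4 = 0.0301 m

Z_qwt ≈ 145 Ω; length ≈ 3.01 cm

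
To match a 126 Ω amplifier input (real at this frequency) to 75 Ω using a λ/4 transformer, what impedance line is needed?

Z_qwt = √(Z_0·R_L) = √(75 × 126) = √9450

Z_qwt ≈ 97.2 Ω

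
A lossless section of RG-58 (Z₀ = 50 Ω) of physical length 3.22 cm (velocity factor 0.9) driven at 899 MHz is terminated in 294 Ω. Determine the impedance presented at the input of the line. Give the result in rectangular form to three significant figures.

λ = v/f = 0.9·c / 899 MHz = 0.3 m
βl = 2π·l/λ = 2π × 0.107 = 38.6°
tan(βl) = tan(38.6°) = 0.798
Z_in = Z_0·(Z_L + jZ_0·tanβl)/(Z_0 + jZ_L·tanβl)
     = 50·(294 + j39.9)/(50 + j235)

Z_in ≈ 20.9 − j58.2 Ω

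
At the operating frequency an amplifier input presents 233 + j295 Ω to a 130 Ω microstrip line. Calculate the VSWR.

VSWR ≈ 5.02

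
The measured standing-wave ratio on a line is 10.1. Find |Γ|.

|Γ| ≈ 0.82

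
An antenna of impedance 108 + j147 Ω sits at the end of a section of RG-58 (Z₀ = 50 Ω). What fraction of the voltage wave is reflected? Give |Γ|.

|Γ| ≈ 0.732

Γ = (Z_L − Z_0)/(Z_L + Z_0) = (58 + j147)/(158 + j147)
|Γ| = 158/216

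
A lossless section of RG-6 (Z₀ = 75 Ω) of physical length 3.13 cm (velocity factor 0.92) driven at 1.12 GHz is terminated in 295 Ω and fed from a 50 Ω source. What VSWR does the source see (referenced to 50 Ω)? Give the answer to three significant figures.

VSWR ≈ 4.26

λ = v/f = 0.92·c / 1.12 GHz = 0.246 m
βl = 2π·l/λ = 2π × 0.127 = 45.7°
tan(βl) = 1.03
Z_in = Z_0·(Z_L + jZ_0·tanβl)/(Z_0 + jZ_L·tanβl) = 35 − j64.4 Ω
Γ_s = (Z_in − Z_s)/(Z_in + Z_s) = (-15 − j64.4)/(85 − j64.4), |Γ_s| = 0.62
VSWR = (1 + |Γ_s|)/(1 − |Γ_s|)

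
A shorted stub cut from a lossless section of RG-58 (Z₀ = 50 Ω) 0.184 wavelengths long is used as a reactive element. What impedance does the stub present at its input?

Z_in ≈ +j114 Ω

βl = 2π × 0.184 = 66.2°
tan(βl) = 2.27
For a shorted stub, Z_in = jZ_0·tan(βl)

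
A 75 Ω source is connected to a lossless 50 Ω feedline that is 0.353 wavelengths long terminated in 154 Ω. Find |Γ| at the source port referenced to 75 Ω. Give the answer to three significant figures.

|Γ| ≈ 0.578

βl = 2π × 0.353 = 127°
tan(βl) = -1.32
Z_in = Z_0·(Z_L + jZ_0·tanβl)/(Z_0 + jZ_L·tanβl) = 24.1 + j31.9 Ω
Γ_s = (Z_in − Z_s)/(Z_in + Z_s) = (-50.9 + j31.9)/(99.1 + j31.9), |Γ_s| = 0.578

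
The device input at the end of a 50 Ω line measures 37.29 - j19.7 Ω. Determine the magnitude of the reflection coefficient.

|Γ| ≈ 0.262

Γ = (Z_L − Z_0)/(Z_L + Z_0) = (-12.71 − j19.7)/(87.29 − j19.7)
|Γ| = 23.4/89.5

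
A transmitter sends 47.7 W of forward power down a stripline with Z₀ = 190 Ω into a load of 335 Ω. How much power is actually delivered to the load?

P_delivered ≈ 44.1 W

Γ = (335 − 190)/(335 + 190) = 0.276
|Γ|² = 0.0763
P_refl = |Γ|²·P_inc = 3.64 W, P_del = (1 − |Γ|²)·P_inc = 44.1 W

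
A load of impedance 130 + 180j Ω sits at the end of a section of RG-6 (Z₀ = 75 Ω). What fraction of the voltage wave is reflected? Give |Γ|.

|Γ| ≈ 0.69

Γ = (Z_L − Z_0)/(Z_L + Z_0) = (55 + j180)/(205 + j180)
|Γ| = 188/273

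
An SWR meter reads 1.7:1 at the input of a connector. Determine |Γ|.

|Γ| ≈ 0.259

|Γ| = (S − 1)/(S + 1) = (1.7 − 1)/(1.7 + 1) = 0.7/2.7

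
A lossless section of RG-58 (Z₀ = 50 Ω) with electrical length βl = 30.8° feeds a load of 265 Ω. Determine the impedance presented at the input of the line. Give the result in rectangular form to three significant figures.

tan(βl) = tan(30.8°) = 0.596
Z_in = Z_0·(Z_L + jZ_0·tanβl)/(Z_0 + jZ_L·tanβl)
     = 50·(265 + j29.8)/(50 + j158)

Z_in ≈ 32.7 − j73.5 Ω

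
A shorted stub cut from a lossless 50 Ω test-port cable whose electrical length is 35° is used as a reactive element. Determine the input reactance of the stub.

X_in ≈ 35 Ω (inductive)

tan(βl) = 0.7
For a shorted stub, Z_in = jZ_0·tan(βl)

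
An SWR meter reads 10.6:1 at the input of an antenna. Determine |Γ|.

|Γ| ≈ 0.828

|Γ| = (S − 1)/(S + 1) = (10.6 − 1)/(10.6 + 1) = 9.6/11.6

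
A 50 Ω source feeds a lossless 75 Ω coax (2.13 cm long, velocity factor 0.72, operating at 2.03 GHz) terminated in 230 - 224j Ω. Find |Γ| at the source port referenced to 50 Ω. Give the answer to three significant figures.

λ = v/f = 0.72·c / 2.03 GHz = 0.106 m
βl = 2π·l/λ = 2π × 0.2 = 72.1°
tan(βl) = 3.09
Z_in = Z_0·(Z_L + jZ_0·tanβl)/(Z_0 + jZ_L·tanβl) = 12.5 − j10.8 Ω
Γ_s = (Z_in − Z_s)/(Z_in + Z_s) = (-37.5 − j10.8)/(62.5 − j10.8), |Γ_s| = 0.616

|Γ| ≈ 0.616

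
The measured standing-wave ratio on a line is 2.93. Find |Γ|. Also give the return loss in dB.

|Γ| = (S − 1)/(S + 1) = (2.93 − 1)/(2.93 + 1) = 1.93/3.93
RL = −20·log₁₀|Γ| = −20·log₁₀(0.491)

|Γ| ≈ 0.491; return loss ≈ 6.18 dB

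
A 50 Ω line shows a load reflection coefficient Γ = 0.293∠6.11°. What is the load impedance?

Z_L ≈ 90.8 + j6.2 Ω

Z_L = Z_0·(1 + Γ)/(1 − Γ) = 50·(1.29 + j0.0312)/(0.709 − j0.0312)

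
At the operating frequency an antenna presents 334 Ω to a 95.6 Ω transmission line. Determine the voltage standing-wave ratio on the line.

For a purely resistive load, VSWR = R_L/Z_0 or Z_0/R_L (whichever > 1) = 334/95.6

VSWR ≈ 3.49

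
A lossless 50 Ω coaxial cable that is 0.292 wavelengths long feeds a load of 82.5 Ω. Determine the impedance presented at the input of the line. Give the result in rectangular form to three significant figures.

βl = 2π × 0.292 = 105°
tan(βl) = tan(105°) = -3.7
Z_in = Z_0·(Z_L + jZ_0·tanβl)/(Z_0 + jZ_L·tanβl)
     = 50·(82.5 − j185)/(50 − j305)

Z_in ≈ 31.7 + j8.32 Ω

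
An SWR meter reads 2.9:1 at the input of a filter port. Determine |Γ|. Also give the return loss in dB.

|Γ| = (S − 1)/(S + 1) = (2.9 − 1)/(2.9 + 1) = 1.9/3.9
RL = −20·log₁₀|Γ| = −20·log₁₀(0.487)

|Γ| ≈ 0.487; return loss ≈ 6.25 dB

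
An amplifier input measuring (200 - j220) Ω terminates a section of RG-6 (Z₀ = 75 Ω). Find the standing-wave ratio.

Γ = (Z_L − Z_0)/(Z_L + Z_0) = (125 − j220)/(275 − j220)
|Γ| = 253/352 = 0.718
VSWR = (1 + |Γ|)/(1 − |Γ|) = 1.72/0.282

VSWR ≈ 6.1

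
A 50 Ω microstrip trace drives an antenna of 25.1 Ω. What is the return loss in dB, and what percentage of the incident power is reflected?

Γ = (25.1 − 50)/(25.1 + 50) = -0.332
RL = −20·log₁₀(0.332) = 9.59 dB
P_refl/P_inc = |Γ|² = 0.11

RL ≈ 9.59 dB; 11% of incident power reflected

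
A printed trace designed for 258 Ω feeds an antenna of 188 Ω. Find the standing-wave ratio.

VSWR ≈ 1.37

For a purely resistive load, VSWR = R_L/Z_0 or Z_0/R_L (whichever > 1) = 258/188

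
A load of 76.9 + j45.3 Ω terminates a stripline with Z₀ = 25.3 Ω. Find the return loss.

Γ = (51.6 + j45.3)/(102.2 + j45.3), |Γ| = 0.614
RL = −20·log₁₀|Γ| = −20·log₁₀(0.614)

RL ≈ 4.23 dB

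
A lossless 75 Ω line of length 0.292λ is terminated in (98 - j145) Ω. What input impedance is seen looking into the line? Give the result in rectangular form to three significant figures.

Z_in ≈ 23.5 + j50.2 Ω

βl = 2π × 0.292 = 105°
tan(βl) = tan(105°) = -3.7
Z_in = Z_0·(Z_L + jZ_0·tanβl)/(Z_0 + jZ_L·tanβl)
     = 75·(98 − j423)/(-462 − j363)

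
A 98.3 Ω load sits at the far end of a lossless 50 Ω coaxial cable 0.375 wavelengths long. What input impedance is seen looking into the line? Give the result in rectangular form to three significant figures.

βl = 2π × 0.375 = 135°
tan(βl) = tan(135°) = -1
Z_in = Z_0·(Z_L + jZ_0·tanβl)/(Z_0 + jZ_L·tanβl)
     = 50·(98.3 − j50)/(50 − j98.3)

Z_in ≈ 40.4 + j29.4 Ω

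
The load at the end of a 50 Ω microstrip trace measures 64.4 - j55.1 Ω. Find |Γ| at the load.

|Γ| ≈ 0.449

Γ = (Z_L − Z_0)/(Z_L + Z_0) = (14.4 − j55.1)/(114.4 − j55.1)
|Γ| = 57/127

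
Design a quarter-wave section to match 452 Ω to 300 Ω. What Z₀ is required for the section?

Z_qwt = √(Z_0·R_L) = √(300 × 452) = √135600

Z_qwt ≈ 368 Ω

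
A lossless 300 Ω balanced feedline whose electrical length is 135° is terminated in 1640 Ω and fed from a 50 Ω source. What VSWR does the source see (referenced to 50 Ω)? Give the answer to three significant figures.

tan(βl) = -1
Z_in = Z_0·(Z_L + jZ_0·tanβl)/(Z_0 + jZ_L·tanβl) = 106 + j281 Ω
Γ_s = (Z_in − Z_s)/(Z_in + Z_s) = (56.2 + j281)/(156 + j281), |Γ_s| = 0.891
VSWR = (1 + |Γ_s|)/(1 − |Γ_s|)

VSWR ≈ 17.4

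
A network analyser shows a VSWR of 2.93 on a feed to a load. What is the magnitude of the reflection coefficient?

|Γ| = (S − 1)/(S + 1) = (2.93 − 1)/(2.93 + 1) = 1.93/3.93

|Γ| ≈ 0.491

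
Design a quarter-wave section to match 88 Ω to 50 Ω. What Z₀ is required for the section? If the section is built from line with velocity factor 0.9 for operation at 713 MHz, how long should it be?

Z_qwt = √(Z_0·R_L) = √(50 × 88) = √4400
λ = 0.9·c/f = 0.379 m, so l = λ/4 = 0.0947 m

Z_qwt ≈ 66.3 Ω; length ≈ 9.47 cm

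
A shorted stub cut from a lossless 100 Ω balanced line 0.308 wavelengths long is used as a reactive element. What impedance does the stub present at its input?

Z_in ≈ −j262 Ω

βl = 2π × 0.308 = 111°
tan(βl) = -2.62
For a shorted stub, Z_in = jZ_0·tan(βl)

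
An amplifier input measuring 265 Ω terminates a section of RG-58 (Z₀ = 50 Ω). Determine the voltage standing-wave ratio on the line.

VSWR ≈ 5.3

Γ = (265 − 50)/(265 + 50) = 0.683
VSWR = (1 + 0.683)/(1 − 0.683)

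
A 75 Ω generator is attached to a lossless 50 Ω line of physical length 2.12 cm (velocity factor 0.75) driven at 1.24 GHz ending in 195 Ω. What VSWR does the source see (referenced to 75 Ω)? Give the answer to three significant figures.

VSWR ≈ 4.1

λ = v/f = 0.75·c / 1.24 GHz = 0.181 m
βl = 2π·l/λ = 2π × 0.117 = 42.1°
tan(βl) = 0.902
Z_in = Z_0·(Z_L + jZ_0·tanβl)/(Z_0 + jZ_L·tanβl) = 26.4 − j47.9 Ω
Γ_s = (Z_in − Z_s)/(Z_in + Z_s) = (-48.6 − j47.9)/(101 − j47.9), |Γ_s| = 0.608
VSWR = (1 + |Γ_s|)/(1 − |Γ_s|)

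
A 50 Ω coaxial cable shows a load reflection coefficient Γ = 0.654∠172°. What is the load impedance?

Z_L = Z_0·(1 + Γ)/(1 − Γ) = 50·(0.352 + j0.091)/(1.65 − j0.091)

Z_L ≈ 10.5 + j3.34 Ω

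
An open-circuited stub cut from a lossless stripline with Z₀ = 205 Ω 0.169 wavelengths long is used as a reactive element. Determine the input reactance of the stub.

X_in ≈ -114 Ω (capacitive)

βl = 2π × 0.169 = 60.8°
tan(βl) = 1.79
For an open-circuited stub, Z_in = −jZ_0·cot(βl) = −jZ_0/tan(βl)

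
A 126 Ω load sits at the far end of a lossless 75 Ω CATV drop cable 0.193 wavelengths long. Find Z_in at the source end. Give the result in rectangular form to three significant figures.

βl = 2π × 0.193 = 69.5°
tan(βl) = tan(69.5°) = 2.67
Z_in = Z_0·(Z_L + jZ_0·tanβl)/(Z_0 + jZ_L·tanβl)
     = 75·(126 + j200)/(75 + j337)

Z_in ≈ 48.5 − j17.3 Ω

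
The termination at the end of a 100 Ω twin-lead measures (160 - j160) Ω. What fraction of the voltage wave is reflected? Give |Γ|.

Γ = (Z_L − Z_0)/(Z_L + Z_0) = (60 − j160)/(260 − j160)
|Γ| = 171/305

|Γ| ≈ 0.56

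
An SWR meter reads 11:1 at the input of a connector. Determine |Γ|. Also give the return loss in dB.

|Γ| = (S − 1)/(S + 1) = (11 − 1)/(11 + 1) = 10/12
RL = −20·log₁₀|Γ| = −20·log₁₀(0.833)

|Γ| ≈ 0.833; return loss ≈ 1.58 dB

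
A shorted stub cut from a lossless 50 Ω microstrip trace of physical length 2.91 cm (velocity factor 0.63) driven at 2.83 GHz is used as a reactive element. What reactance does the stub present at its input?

X_in ≈ -21.4 Ω (capacitive)

λ = v/f = 0.63·c / 2.83 GHz = 0.0668 m
βl = 2π·l/λ = 2π × 0.436 = 157°
tan(βl) = -0.427
For a shorted stub, Z_in = jZ_0·tan(βl)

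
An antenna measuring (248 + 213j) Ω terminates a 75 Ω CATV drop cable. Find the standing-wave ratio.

Γ = (Z_L − Z_0)/(Z_L + Z_0) = (173 + j213)/(323 + j213)
|Γ| = 274/387 = 0.709
VSWR = (1 + |Γ|)/(1 − |Γ|) = 1.71/0.291

VSWR ≈ 5.88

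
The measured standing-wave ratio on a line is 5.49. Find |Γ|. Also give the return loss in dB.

|Γ| ≈ 0.692; return loss ≈ 3.2 dB

|Γ| = (S − 1)/(S + 1) = (5.49 − 1)/(5.49 + 1) = 4.49/6.49
RL = −20·log₁₀|Γ| = −20·log₁₀(0.692)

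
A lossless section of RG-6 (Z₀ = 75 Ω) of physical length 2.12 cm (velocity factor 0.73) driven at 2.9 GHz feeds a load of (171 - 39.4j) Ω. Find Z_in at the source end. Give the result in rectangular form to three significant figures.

Z_in ≈ 33.5 + j19.5 Ω

λ = v/f = 0.73·c / 2.9 GHz = 0.0755 m
βl = 2π·l/λ = 2π × 0.281 = 101°
tan(βl) = tan(101°) = -5.11
Z_in = Z_0·(Z_L + jZ_0·tanβl)/(Z_0 + jZ_L·tanβl)
     = 75·(171 − j423)/(-127 − j875)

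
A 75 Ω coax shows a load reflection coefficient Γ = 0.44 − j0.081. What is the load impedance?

Z_L ≈ 187 − j37.9 Ω

Z_L = Z_0·(1 + Γ)/(1 − Γ) = 75·(1.44 − j0.081)/(0.56 + j0.081)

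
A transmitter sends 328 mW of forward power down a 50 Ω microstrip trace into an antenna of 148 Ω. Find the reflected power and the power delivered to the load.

P_reflected ≈ 80.4 mW; P_delivered ≈ 248 mW

Γ = (148 − 50)/(148 + 50) = 0.495
|Γ|² = 0.245
P_refl = |Γ|²·P_inc = 80.4 mW, P_del = (1 − |Γ|²)·P_inc = 248 mW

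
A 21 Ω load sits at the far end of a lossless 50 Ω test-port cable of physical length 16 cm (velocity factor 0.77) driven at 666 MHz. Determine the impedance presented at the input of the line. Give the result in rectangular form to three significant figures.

λ = v/f = 0.77·c / 666 MHz = 0.347 m
βl = 2π·l/λ = 2π × 0.461 = 166°
tan(βl) = tan(166°) = -0.248
Z_in = Z_0·(Z_L + jZ_0·tanβl)/(Z_0 + jZ_L·tanβl)
     = 50·(21 − j12.4)/(50 − j5.21)

Z_in ≈ 22.1 − j10.1 Ω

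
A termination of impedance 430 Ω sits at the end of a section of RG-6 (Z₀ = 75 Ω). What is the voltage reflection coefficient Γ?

Γ = (Z_L − Z_0)/(Z_L + Z_0) = (430 − 75)/(430 + 75) = 355/505

Γ = 0.703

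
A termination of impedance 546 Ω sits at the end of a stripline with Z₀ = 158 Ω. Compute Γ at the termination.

Γ = (Z_L − Z_0)/(Z_L + Z_0) = (546 − 158)/(546 + 158) = 388/704

Γ = 0.551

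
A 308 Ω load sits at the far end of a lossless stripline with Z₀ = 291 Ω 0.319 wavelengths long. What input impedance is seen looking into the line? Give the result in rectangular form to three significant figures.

Z_in ≈ 280 + j12.1 Ω

βl = 2π × 0.319 = 115°
tan(βl) = tan(115°) = -2.16
Z_in = Z_0·(Z_L + jZ_0·tanβl)/(Z_0 + jZ_L·tanβl)
     = 291·(308 − j629)/(291 − j665)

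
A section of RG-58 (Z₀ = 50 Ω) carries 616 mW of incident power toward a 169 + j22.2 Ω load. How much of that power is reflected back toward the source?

P_reflected ≈ 186 mW

|Γ| = |(119 + j22.2)/(219 + j22.2)| = 0.55
|Γ|² = 0.302
P_refl = |Γ|²·P_inc = 186 mW, P_del = (1 − |Γ|²)·P_inc = 430 mW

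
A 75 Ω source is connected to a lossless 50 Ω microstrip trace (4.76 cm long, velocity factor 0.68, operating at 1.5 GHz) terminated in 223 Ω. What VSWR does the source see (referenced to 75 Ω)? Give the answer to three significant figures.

VSWR ≈ 5.44

λ = v/f = 0.68·c / 1.5 GHz = 0.136 m
βl = 2π·l/λ = 2π × 0.35 = 126°
tan(βl) = -1.38
Z_in = Z_0·(Z_L + jZ_0·tanβl)/(Z_0 + jZ_L·tanβl) = 16.7 + j33.6 Ω
Γ_s = (Z_in − Z_s)/(Z_in + Z_s) = (-58.3 + j33.6)/(91.7 + j33.6), |Γ_s| = 0.689
VSWR = (1 + |Γ_s|)/(1 − |Γ_s|)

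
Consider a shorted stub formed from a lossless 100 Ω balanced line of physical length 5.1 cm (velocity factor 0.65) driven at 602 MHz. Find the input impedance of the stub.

Z_in ≈ +j152 Ω

λ = v/f = 0.65·c / 602 MHz = 0.324 m
βl = 2π·l/λ = 2π × 0.157 = 56.7°
tan(βl) = 1.52
For a shorted stub, Z_in = jZ_0·tan(βl)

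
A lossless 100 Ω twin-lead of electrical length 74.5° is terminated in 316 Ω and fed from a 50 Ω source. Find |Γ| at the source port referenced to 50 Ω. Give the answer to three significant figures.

|Γ| ≈ 0.338

tan(βl) = 3.61
Z_in = Z_0·(Z_L + jZ_0·tanβl)/(Z_0 + jZ_L·tanβl) = 33.8 − j24.8 Ω
Γ_s = (Z_in − Z_s)/(Z_in + Z_s) = (-16.2 − j24.8)/(83.8 − j24.8), |Γ_s| = 0.338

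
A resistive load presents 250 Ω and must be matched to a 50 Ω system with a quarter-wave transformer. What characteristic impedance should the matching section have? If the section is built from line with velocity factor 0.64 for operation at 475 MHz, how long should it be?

Z_qwt ≈ 112 Ω; length ≈ 10.1 cm

Z_qwt = √(Z_0·R_L) = √(50 × 250) = √12500
λ = 0.64·c/f = 0.404 m, so l = λ/4 = 0.101 m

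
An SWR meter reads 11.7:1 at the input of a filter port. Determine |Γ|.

|Γ| = (S − 1)/(S + 1) = (11.7 − 1)/(11.7 + 1) = 10.7/12.7

|Γ| ≈ 0.843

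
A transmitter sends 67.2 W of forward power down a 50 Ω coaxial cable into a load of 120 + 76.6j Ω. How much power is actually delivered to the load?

|Γ| = |(70 + j76.6)/(170 + j76.6)| = 0.557
|Γ|² = 0.31
P_refl = |Γ|²·P_inc = 20.8 W, P_del = (1 − |Γ|²)·P_inc = 46.4 W

P_delivered ≈ 46.4 W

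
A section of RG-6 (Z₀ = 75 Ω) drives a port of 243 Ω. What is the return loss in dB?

RL ≈ 5.54 dB

Γ = (243 − 75)/(243 + 75) = 0.528
RL = −20·log₁₀|Γ| = −20·log₁₀(0.528)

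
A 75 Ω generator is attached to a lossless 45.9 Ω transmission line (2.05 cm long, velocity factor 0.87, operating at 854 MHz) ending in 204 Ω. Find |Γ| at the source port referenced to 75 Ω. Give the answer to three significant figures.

|Γ| ≈ 0.558

λ = v/f = 0.87·c / 854 MHz = 0.306 m
βl = 2π·l/λ = 2π × 0.0671 = 24.1°
tan(βl) = 0.448
Z_in = Z_0·(Z_L + jZ_0·tanβl)/(Z_0 + jZ_L·tanβl) = 49.3 − j77.6 Ω
Γ_s = (Z_in − Z_s)/(Z_in + Z_s) = (-25.7 − j77.6)/(124 − j77.6), |Γ_s| = 0.558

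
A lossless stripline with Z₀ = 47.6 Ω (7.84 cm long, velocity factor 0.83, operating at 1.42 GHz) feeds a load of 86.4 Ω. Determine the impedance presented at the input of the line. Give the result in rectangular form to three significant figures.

Z_in ≈ 69.4 + j27.1 Ω

λ = v/f = 0.83·c / 1.42 GHz = 0.175 m
βl = 2π·l/λ = 2π × 0.447 = 161°
tan(βl) = tan(161°) = -0.345
Z_in = Z_0·(Z_L + jZ_0·tanβl)/(Z_0 + jZ_L·tanβl)
     = 47.6·(86.4 − j16.4)/(47.6 − j29.8)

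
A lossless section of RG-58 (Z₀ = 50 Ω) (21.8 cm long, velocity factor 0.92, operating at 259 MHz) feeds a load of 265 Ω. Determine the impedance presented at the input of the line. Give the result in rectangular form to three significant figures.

Z_in ≈ 10.2 − j14.1 Ω

λ = v/f = 0.92·c / 259 MHz = 1.07 m
βl = 2π·l/λ = 2π × 0.205 = 73.6°
tan(βl) = tan(73.6°) = 3.41
Z_in = Z_0·(Z_L + jZ_0·tanβl)/(Z_0 + jZ_L·tanβl)
     = 50·(265 + j170)/(50 + j903)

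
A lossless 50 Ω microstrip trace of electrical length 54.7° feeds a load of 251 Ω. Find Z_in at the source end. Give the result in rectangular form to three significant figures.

tan(βl) = tan(54.7°) = 1.41
Z_in = Z_0·(Z_L + jZ_0·tanβl)/(Z_0 + jZ_L·tanβl)
     = 50·(251 + j70.6)/(50 + j355)

Z_in ≈ 14.7 − j33.3 Ω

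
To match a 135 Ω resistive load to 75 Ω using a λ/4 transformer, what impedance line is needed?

Z_qwt ≈ 101 Ω

Z_qwt = √(Z_0·R_L) = √(75 × 135) = √10120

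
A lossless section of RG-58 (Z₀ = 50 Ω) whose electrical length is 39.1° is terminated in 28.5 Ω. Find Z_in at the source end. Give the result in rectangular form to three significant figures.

Z_in ≈ 39 + j22.6 Ω

tan(βl) = tan(39.1°) = 0.813
Z_in = Z_0·(Z_L + jZ_0·tanβl)/(Z_0 + jZ_L·tanβl)
     = 50·(28.5 + j40.6)/(50 + j23.2)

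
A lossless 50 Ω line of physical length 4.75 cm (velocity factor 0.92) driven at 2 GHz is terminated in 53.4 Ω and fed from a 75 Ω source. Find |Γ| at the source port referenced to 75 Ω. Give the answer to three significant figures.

λ = v/f = 0.92·c / 2 GHz = 0.138 m
βl = 2π·l/λ = 2π × 0.344 = 124°
tan(βl) = -1.49
Z_in = Z_0·(Z_L + jZ_0·tanβl)/(Z_0 + jZ_L·tanβl) = 48.7 + j2.97 Ω
Γ_s = (Z_in − Z_s)/(Z_in + Z_s) = (-26.3 + j2.97)/(124 + j2.97), |Γ_s| = 0.214

|Γ| ≈ 0.214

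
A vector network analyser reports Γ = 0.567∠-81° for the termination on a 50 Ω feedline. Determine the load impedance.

Z_L = Z_0·(1 + Γ)/(1 − Γ) = 50·(1.09 − j0.56)/(0.911 + j0.56)

Z_L ≈ 29.7 − j48.9 Ω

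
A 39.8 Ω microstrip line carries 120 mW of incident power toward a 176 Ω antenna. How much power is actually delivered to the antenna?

P_delivered ≈ 72.2 mW

Γ = (176 − 39.8)/(176 + 39.8) = 0.631
|Γ|² = 0.398
P_refl = |Γ|²·P_inc = 47.8 mW, P_del = (1 − |Γ|²)·P_inc = 72.2 mW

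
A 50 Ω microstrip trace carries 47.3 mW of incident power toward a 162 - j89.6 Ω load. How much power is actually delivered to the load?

P_delivered ≈ 28.9 mW

|Γ| = |(112 − j89.6)/(212 − j89.6)| = 0.623
|Γ|² = 0.388
P_refl = |Γ|²·P_inc = 18.4 mW, P_del = (1 − |Γ|²)·P_inc = 28.9 mW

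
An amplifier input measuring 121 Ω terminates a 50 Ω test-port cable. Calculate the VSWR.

Γ = (121 − 50)/(121 + 50) = 0.415
VSWR = (1 + 0.415)/(1 − 0.415)

VSWR ≈ 2.42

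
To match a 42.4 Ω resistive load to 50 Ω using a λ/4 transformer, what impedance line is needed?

Z_qwt = √(Z_0·R_L) = √(50 × 42.4) = √2120

Z_qwt ≈ 46 Ω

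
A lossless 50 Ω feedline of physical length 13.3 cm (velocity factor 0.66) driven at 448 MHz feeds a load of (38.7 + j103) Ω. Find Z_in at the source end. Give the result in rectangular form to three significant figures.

Z_in ≈ 6.8 − j4.43 Ω

λ = v/f = 0.66·c / 448 MHz = 0.442 m
βl = 2π·l/λ = 2π × 0.301 = 108°
tan(βl) = tan(108°) = -3.02
Z_in = Z_0·(Z_L + jZ_0·tanβl)/(Z_0 + jZ_L·tanβl)
     = 50·(38.7 − j47.9)/(361 − j117)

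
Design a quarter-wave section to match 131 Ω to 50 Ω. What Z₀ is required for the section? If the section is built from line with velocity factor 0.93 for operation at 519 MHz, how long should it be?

Z_qwt ≈ 80.9 Ω; length ≈ 13.4 cm

Z_qwt = √(Z_0·R_L) = √(50 × 131) = √6550
λ = 0.93·c/f = 0.538 m, so l = λ/4 = 0.134 m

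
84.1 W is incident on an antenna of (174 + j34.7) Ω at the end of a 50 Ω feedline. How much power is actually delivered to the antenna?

P_delivered ≈ 57 W

|Γ| = |(124 + j34.7)/(224 + j34.7)| = 0.568
|Γ|² = 0.323
P_refl = |Γ|²·P_inc = 27.1 W, P_del = (1 − |Γ|²)·P_inc = 57 W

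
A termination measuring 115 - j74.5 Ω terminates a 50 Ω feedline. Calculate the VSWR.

VSWR ≈ 3.41

Γ = (Z_L − Z_0)/(Z_L + Z_0) = (65 − j74.5)/(165 − j74.5)
|Γ| = 98.9/181 = 0.546
VSWR = (1 + |Γ|)/(1 − |Γ|) = 1.55/0.454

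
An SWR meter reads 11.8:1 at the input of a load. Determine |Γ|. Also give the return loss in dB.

|Γ| = (S − 1)/(S + 1) = (11.8 − 1)/(11.8 + 1) = 10.8/12.8
RL = −20·log₁₀|Γ| = −20·log₁₀(0.844)

|Γ| ≈ 0.844; return loss ≈ 1.48 dB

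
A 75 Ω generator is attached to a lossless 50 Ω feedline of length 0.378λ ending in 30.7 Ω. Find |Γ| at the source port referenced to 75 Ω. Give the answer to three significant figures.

|Γ| ≈ 0.317

βl = 2π × 0.378 = 136°
tan(βl) = -0.963
Z_in = Z_0·(Z_L + jZ_0·tanβl)/(Z_0 + jZ_L·tanβl) = 43.8 − j22.2 Ω
Γ_s = (Z_in − Z_s)/(Z_in + Z_s) = (-31.2 − j22.2)/(119 − j22.2), |Γ_s| = 0.317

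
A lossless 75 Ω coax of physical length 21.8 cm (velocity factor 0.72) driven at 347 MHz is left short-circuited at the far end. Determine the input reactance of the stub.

X_in ≈ -103 Ω (capacitive)

λ = v/f = 0.72·c / 347 MHz = 0.622 m
βl = 2π·l/λ = 2π × 0.35 = 126°
tan(βl) = -1.37
For a short-circuited stub, Z_in = jZ_0·tan(βl)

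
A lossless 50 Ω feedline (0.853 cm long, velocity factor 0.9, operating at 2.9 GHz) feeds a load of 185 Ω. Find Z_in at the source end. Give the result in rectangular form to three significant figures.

λ = v/f = 0.9·c / 2.9 GHz = 0.0931 m
βl = 2π·l/λ = 2π × 0.0916 = 33°
tan(βl) = tan(33°) = 0.649
Z_in = Z_0·(Z_L + jZ_0·tanβl)/(Z_0 + jZ_L·tanβl)
     = 50·(185 + j32.4)/(50 + j120)

Z_in ≈ 38.9 − j60.9 Ω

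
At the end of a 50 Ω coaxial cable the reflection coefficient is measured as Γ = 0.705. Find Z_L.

Z_L ≈ 289 Ω

Z_L = Z_0·(1 + Γ)/(1 − Γ) = 50·(1.71)/(0.295)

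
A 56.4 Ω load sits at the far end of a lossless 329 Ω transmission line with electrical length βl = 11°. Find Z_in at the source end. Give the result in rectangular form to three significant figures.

Z_in ≈ 58.5 + j62 Ω

tan(βl) = tan(11°) = 0.194
Z_in = Z_0·(Z_L + jZ_0·tanβl)/(Z_0 + jZ_L·tanβl)
     = 329·(56.4 + j64)/(329 + j11)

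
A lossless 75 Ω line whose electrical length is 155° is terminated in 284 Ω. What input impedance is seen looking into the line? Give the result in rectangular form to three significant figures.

Z_in ≈ 84 + j113 Ω

tan(βl) = tan(155°) = -0.466
Z_in = Z_0·(Z_L + jZ_0·tanβl)/(Z_0 + jZ_L·tanβl)
     = 75·(284 − j35)/(75 − j132)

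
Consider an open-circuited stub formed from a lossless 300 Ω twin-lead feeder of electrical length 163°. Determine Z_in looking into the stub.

tan(βl) = -0.306
For an open-circuited stub, Z_in = −jZ_0·cot(βl) = −jZ_0/tan(βl)

Z_in ≈ +j981 Ω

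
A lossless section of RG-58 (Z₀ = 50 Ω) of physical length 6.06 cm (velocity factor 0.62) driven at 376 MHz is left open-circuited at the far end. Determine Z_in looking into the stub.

λ = v/f = 0.62·c / 376 MHz = 0.495 m
βl = 2π·l/λ = 2π × 0.123 = 44.1°
tan(βl) = 0.969
For an open-circuited stub, Z_in = −jZ_0·cot(βl) = −jZ_0/tan(βl)

Z_in ≈ −j51.6 Ω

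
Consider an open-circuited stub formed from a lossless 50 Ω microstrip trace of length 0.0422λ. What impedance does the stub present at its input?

Z_in ≈ −j184 Ω

βl = 2π × 0.0422 = 15.2°
tan(βl) = 0.272
For an open-circuited stub, Z_in = −jZ_0·cot(βl) = −jZ_0/tan(βl)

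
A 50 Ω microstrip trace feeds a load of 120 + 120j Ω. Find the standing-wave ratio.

Γ = (Z_L − Z_0)/(Z_L + Z_0) = (70 + j120)/(170 + j120)
|Γ| = 139/208 = 0.668
VSWR = (1 + |Γ|)/(1 − |Γ|) = 1.67/0.332

VSWR ≈ 5.02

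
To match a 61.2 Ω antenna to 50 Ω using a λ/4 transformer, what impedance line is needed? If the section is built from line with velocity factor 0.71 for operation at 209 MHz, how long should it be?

Z_qwt = √(Z_0·R_L) = √(50 × 61.2) = √3060
λ = 0.71·c/f = 1.02 m, so l = λ/4 = 0.255 m

Z_qwt ≈ 55.3 Ω; length ≈ 25.5 cm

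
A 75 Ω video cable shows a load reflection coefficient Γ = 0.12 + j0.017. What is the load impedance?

Z_L ≈ 95.4 + j3.29 Ω

Z_L = Z_0·(1 + Γ)/(1 − Γ) = 75·(1.12 + j0.017)/(0.88 − j0.017)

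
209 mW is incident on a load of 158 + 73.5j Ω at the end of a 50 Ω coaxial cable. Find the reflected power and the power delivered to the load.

P_reflected ≈ 73.3 mW; P_delivered ≈ 136 mW

|Γ| = |(108 + j73.5)/(208 + j73.5)| = 0.592
|Γ|² = 0.351
P_refl = |Γ|²·P_inc = 73.3 mW, P_del = (1 − |Γ|²)·P_inc = 136 mW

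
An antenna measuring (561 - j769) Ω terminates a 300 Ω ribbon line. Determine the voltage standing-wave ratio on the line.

VSWR ≈ 5.74

Γ = (Z_L − Z_0)/(Z_L + Z_0) = (261 − j769)/(861 − j769)
|Γ| = 812/1150 = 0.703
VSWR = (1 + |Γ|)/(1 − |Γ|) = 1.7/0.297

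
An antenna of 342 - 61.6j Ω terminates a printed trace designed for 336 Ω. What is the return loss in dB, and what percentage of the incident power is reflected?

Γ = (6 − j61.6)/(678 − j61.6), |Γ| = 0.0909
RL = −20·log₁₀(0.0909) = 20.8 dB
P_refl/P_inc = |Γ|² = 0.00826

RL ≈ 20.8 dB; 0.826% of incident power reflected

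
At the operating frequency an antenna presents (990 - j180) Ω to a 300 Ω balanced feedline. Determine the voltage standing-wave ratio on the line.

VSWR ≈ 3.42

Γ = (Z_L − Z_0)/(Z_L + Z_0) = (690 − j180)/(1290 − j180)
|Γ| = 713/1300 = 0.547
VSWR = (1 + |Γ|)/(1 − |Γ|) = 1.55/0.453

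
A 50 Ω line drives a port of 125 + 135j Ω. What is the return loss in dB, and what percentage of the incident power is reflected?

RL ≈ 3.11 dB; 48.8% of incident power reflected

Γ = (75 + j135)/(175 + j135), |Γ| = 0.699
RL = −20·log₁₀(0.699) = 3.11 dB
P_refl/P_inc = |Γ|² = 0.488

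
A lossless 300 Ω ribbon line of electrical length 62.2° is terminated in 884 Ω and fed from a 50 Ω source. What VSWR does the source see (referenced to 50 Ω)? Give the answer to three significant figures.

tan(βl) = 1.9
Z_in = Z_0·(Z_L + jZ_0·tanβl)/(Z_0 + jZ_L·tanβl) = 126 − j136 Ω
Γ_s = (Z_in − Z_s)/(Z_in + Z_s) = (76.1 − j136)/(176 − j136), |Γ_s| = 0.7
VSWR = (1 + |Γ_s|)/(1 − |Γ_s|)

VSWR ≈ 5.66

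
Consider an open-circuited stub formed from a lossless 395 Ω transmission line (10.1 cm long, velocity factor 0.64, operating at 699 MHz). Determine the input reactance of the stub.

λ = v/f = 0.64·c / 699 MHz = 0.275 m
βl = 2π·l/λ = 2π × 0.368 = 132°
tan(βl) = -1.1
For an open-circuited stub, Z_in = −jZ_0·cot(βl) = −jZ_0/tan(βl)

X_in ≈ 360 Ω (inductive)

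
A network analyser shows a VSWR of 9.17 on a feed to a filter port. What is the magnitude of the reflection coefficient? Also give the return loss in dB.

|Γ| ≈ 0.803; return loss ≈ 1.9 dB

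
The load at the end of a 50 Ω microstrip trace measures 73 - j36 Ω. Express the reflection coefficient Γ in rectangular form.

Γ ≈ 0.251 − j0.219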